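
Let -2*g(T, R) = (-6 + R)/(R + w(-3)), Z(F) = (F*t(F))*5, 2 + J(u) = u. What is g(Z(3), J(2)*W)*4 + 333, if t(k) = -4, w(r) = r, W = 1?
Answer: 329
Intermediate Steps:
J(u) = -2 + u
Z(F) = -20*F (Z(F) = (F*(-4))*5 = -4*F*5 = -20*F)
g(T, R) = -(-6 + R)/(2*(-3 + R)) (g(T, R) = -(-6 + R)/(2*(R - 3)) = -(-6 + R)/(2*(-3 + R)))
g(Z(3), J(2)*W)*4 + 333 = ((6 - (-2 + 2))/(2*(-3 + (-2 + 2)*1)))*4 + 333 = ((6 - 0)/(2*(-3 + 0*1)))*4 + 333 = ((6 - 1*0)/(2*(-3 + 0)))*4 + 333 = ((½)*(6 + 0)/(-3))*4 + 333 = ((½)*(-⅓)*6)*4 + 333 = -1*4 + 333 = -4 + 333 = 329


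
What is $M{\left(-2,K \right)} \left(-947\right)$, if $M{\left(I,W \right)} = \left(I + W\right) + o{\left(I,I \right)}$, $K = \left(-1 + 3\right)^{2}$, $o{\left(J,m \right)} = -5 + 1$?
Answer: $1894$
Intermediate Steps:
$o{\left(J,m \right)} = -4$
$K = 4$ ($K = 2^{2} = 4$)
$M{\left(I,W \right)} = -4 + I + W$ ($M{\left(I,W \right)} = \left(I + W\right) - 4 = -4 + I + W$)
$M{\left(-2,K \right)} \left(-947\right) = \left(-4 - 2 + 4\right) \left(-947\right) = \left(-2\right) \left(-947\right) = 1894$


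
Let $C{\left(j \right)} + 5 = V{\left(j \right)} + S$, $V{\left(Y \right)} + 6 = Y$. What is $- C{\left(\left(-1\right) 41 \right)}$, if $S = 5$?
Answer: $47$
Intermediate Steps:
$V{\left(Y \right)} = -6 + Y$
$C{\left(j \right)} = -6 + j$ ($C{\left(j \right)} = -5 + \left(\left(-6 + j\right) + 5\right) = -5 + \left(-1 + j\right) = -6 + j$)
$- C{\left(\left(-1\right) 41 \right)} = - (-6 - 41) = \left(-1\right) \left(-47\right) = 47$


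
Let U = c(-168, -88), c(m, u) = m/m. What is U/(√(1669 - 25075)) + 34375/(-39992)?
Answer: -34375/39992 - I*√23406/23406 ≈ -0.85955 - 0.0065364*I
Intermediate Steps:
c(m, u) = 1
U = 1
U/(√(1669 - 25075)) + 34375/(-39992) = 1/√(1669 - 25075) + 34375/(-39992) = 1/√(-23406) + 34375*(-1/39992) = 1/(I*√23406) - 34375/39992 = 1*(-I*√23406/23406) - 34375/39992 = -I*√23406/23406 - 34375/39992 = -34375/39992 - I*√23406/23406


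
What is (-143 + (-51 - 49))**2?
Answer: 59049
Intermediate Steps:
(-143 + (-51 - 49))**2 = (-143 - 100)**2 = (-243)**2 = 59049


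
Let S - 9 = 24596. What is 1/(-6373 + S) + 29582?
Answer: 539339025/18232 ≈ 29582.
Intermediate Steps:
S = 24605 (S = 9 + 24596 = 24605)
1/(-6373 + S) + 29582 = 1/(-6373 + 24605) + 29582 = 1/18232 + 29582 = 539339025/18232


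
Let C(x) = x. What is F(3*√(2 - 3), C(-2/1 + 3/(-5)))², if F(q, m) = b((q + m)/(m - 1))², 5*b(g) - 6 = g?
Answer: 48661039/16402500 - 436084*I/273375 ≈ 2.9667 - 1.5952*I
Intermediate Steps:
b(g) = 6/5 + g/5
F(q, m) = (6/5 + (m + q)/(5*(-1 + m)))² (F(q, m) = (6/5 + ((q + m)/(m - 1))/5)² = (6/5 + ((m + q)/(-1 + m))/5)² = (6/5 + (m + q)/(5*(-1 + m)))²)
F(3*√(2 - 3), C(-2/1 + 3/(-5)))² = ((-6 + 3*√(2 - 3) + 7*(-2/1 + 3/(-5)))²/(25*(-1 + (-2/1 + 3/(-5)))²))² = ((-6 + 3*√(-1) + 7*(-2*1 + 3*(-⅕)))²/(25*(-1 + (-2*1 + 3*(-⅕)))²))² = ((-6 + 3*I + 7*(-2 - ⅗))²/(25*(-1 + (-2 - ⅗))²))² = ((-6 + 3*I + 7*(-13/5))²/(25*(-1 - 13/5)²))² = ((-6 + 3*I - 91/5)²/(25*(-18/5)²))² = ((1/25)*(25/324)*(-121/5 + 3*I)²)² = ((-121/5 + 3*I)²/324)² = (-121/5 + 3*I)⁴/104976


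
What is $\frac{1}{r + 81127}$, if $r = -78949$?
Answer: $\frac{1}{2178} \approx 0.00045914$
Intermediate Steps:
$\frac{1}{r + 81127} = \frac{1}{-78949 + 81127} = \frac{1}{2178}$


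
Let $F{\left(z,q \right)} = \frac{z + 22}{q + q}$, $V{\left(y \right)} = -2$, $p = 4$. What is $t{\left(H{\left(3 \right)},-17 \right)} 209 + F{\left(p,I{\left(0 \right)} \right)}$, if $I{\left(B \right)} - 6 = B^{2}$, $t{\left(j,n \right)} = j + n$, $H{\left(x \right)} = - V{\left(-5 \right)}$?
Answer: $- \frac{18797}{6} \approx -3132.8$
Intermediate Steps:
$H{\left(x \right)} = 2$ ($H{\left(x \right)} = \left(-1\right) \left(-2\right) = 2$)
$I{\left(B \right)} = 6 + B^{2}$
$F{\left(z,q \right)} = \frac{22 + z}{2 q}$
$t{\left(H{\left(3 \right)},-17 \right)} 209 + F{\left(p,I{\left(0 \right)} \right)} = \left(2 - 17\right) 209 + \frac{22 + 4}{2 \left(6 + 0^{2}\right)} = \left(-15\right) 209 + \frac{1}{2} \frac{1}{6 + 0} \cdot 26 = -3135 + \frac{1}{2} \cdot \frac{1}{6} \cdot 26 = -3135 + \frac{13}{6} = - \frac{18797}{6}$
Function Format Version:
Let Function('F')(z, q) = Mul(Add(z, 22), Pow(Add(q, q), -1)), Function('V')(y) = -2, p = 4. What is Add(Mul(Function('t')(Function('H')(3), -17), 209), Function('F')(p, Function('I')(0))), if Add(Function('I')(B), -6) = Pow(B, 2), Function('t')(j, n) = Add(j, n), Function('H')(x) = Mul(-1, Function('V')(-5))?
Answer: Rational(-18797, 6) ≈ -3132.8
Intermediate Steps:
Function('H')(x) = 2 (Function('H')(x) = Mul(-1, -2) = 2)
Function('I')(B) = Add(6, Pow(B, 2))
Function('F')(z, q) = Mul(Rational(1, 2), Pow(q, -1), Add(22, z)) (Function('F')(z, q) = Mul(Add(22, z), Pow(Mul(2, q), -1)) = Mul(Add(22, z), Mul(Rational(1, 2), Pow(q, -1))) = Mul(Rational(1, 2), Pow(q, -1), Add(22, z)))
Add(Mul(Function('t')(Function('H')(3), -17), 209), Function('F')(p, Function('I')(0))) = Add(Mul(Add(2, -17), 209), Mul(Rational(1, 2), Pow(Add(6, Pow(0, 2)), -1), Add(22, 4))) = Add(Mul(-15, 209), Mul(Rational(1, 2), Pow(Add(6, 0), -1), 26)) = Add(-3135, Mul(Rational(1, 2), Pow(6, -1), 26)) = Add(-3135, Mul(Rational(1, 2), Rational(1, 6), 26)) = Add(-3135, Rational(13, 6)) = Rational(-18797, 6)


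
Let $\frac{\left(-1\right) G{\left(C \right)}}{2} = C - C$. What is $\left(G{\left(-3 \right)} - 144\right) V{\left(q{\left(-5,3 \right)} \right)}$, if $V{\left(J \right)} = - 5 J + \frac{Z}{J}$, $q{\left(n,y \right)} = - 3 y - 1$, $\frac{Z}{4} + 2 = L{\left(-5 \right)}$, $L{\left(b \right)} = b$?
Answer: $- \frac{38016}{5} \approx -7603.2$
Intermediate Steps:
$G{\left(C \right)} = 0$ ($G{\left(C \right)} = - 2 \left(C - C\right) = \left(-2\right) 0 = 0$)
$Z = -28$ ($Z = -8 + 4 \left(-5\right) = -8 - 20 = -28$)
$q{\left(n,y \right)} = -1 - 3 y$
$V{\left(J \right)} = - \frac{28}{J} - 5 J$ ($V{\left(J \right)} = - 5 J - \frac{28}{J} = - \frac{28}{J} - 5 J$)
$\left(G{\left(-3 \right)} - 144\right) V{\left(q{\left(-5,3 \right)} \right)} = \left(0 - 144\right) \left(- \frac{28}{-1 - 9} - 5 \left(-1 - 9\right)\right) = - 144 \left(- \frac{28}{-1 - 9} - 5 \left(-1 - 9\right)\right) = - 144 \left(- \frac{28}{-10} - -50\right) = - 144 \left(\left(-28\right) \left(- \frac{1}{10}\right) + 50\right) = - 144 \left(\frac{14}{5} + 50\right) = \left(-144\right) \frac{264}{5} = - \frac{38016}{5}$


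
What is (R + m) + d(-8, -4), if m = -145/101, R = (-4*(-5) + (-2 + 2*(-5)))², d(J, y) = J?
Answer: 5511/101 ≈ 54.564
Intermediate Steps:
R = 64 (R = (20 + (-2 - 10))² = (20 - 12)² = 8² = 64)
m = -145/101 (m = -145*1/101 = -145/101 ≈ -1.4356)
(R + m) + d(-8, -4) = (64 - 145/101) - 8 = 6319/101 - 8 = 5511/101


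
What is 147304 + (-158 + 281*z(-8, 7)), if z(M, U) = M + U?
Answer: 146865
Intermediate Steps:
147304 + (-158 + 281*z(-8, 7)) = 147304 + (-158 + 281*(-8 + 7)) = 147304 + (-158 + 281*(-1)) = 147304 + (-158 - 281) = 147304 - 439 = 146865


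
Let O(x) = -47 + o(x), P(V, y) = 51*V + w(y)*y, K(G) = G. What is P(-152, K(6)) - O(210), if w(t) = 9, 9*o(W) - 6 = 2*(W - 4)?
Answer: -69277/9 ≈ -7697.4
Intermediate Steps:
o(W) = -2/9 + 2*W/9 (o(W) = ⅔ + (2*(W - 4))/9 = ⅔ + (2*(-4 + W))/9 = ⅔ + (-8 + 2*W)/9 = ⅔ + (-8/9 + 2*W/9) = -2/9 + 2*W/9)
P(V, y) = 9*y + 51*V (P(V, y) = 51*V + 9*y = 9*y + 51*V)
O(x) = -425/9 + 2*x/9 (O(x) = -47 + (-2/9 + 2*x/9) = -425/9 + 2*x/9)
P(-152, K(6)) - O(210) = (9*6 + 51*(-152)) - (-425/9 + (2/9)*210) = (54 - 7752) - (-425/9 + 140/3) = -7698 - 1*(-5/9) = -7698 + 5/9 = -69277/9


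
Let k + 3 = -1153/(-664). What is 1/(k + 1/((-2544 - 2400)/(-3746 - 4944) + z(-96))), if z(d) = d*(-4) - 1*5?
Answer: -1095086728/1380816373 ≈ -0.79307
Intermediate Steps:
z(d) = -5 - 4*d (z(d) = -4*d - 5 = -5 - 4*d)
k = -839/664 (k = -3 - 1153/(-664) = -3 - 1153*(-1/664) = -3 + 1153/664 = -839/664 ≈ -1.2636)
1/(k + 1/((-2544 - 2400)/(-3746 - 4944) + z(-96))) = 1/(-839/664 + 1/((-2544 - 2400)/(-3746 - 4944) + (-5 - 4*(-96)))) = 1/(-839/664 + 1/(-4944/(-8690) + (-5 + 384))) = 1/(-839/664 + 1/(-4944*(-1/8690) + 379)) = 1/(-839/664 + 1/(2472/4345 + 379)) = 1/(-839/664 + 1/(1649227/4345)) = 1/(-839/664 + 4345/1649227) = 1/(-1380816373/1095086728) = -1095086728/1380816373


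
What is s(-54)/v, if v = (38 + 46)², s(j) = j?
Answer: -3/392 ≈ -0.0076531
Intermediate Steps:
v = 7056 (v = 84² = 7056)
s(-54)/v = -54/7056 = -54*1/7056 = -3/392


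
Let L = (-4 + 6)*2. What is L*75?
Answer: 300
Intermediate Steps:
L = 4 (L = 2*2 = 4)
L*75 = 4*75 = 300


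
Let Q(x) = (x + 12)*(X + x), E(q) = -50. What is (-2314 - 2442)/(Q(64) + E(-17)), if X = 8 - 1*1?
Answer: -2378/2673 ≈ -0.88964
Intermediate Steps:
X = 7 (X = 8 - 1 = 7)
Q(x) = (7 + x)*(12 + x) (Q(x) = (x + 12)*(7 + x) = (12 + x)*(7 + x) = (7 + x)*(12 + x))
(-2314 - 2442)/(Q(64) + E(-17)) = (-2314 - 2442)/((84 + 64² + 19*64) - 50) = -4756/((84 + 4096 + 1216) - 50) = -4756/(5396 - 50) = -4756/5346 = -4756*1/5346 = -2378/2673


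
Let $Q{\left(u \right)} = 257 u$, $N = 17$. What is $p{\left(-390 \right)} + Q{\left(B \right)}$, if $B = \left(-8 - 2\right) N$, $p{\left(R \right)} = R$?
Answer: $-44080$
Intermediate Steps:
$B = -170$ ($B = \left(-8 - 2\right) 17 = \left(-10\right) 17 = -170$)
$p{\left(-390 \right)} + Q{\left(B \right)} = -390 + 257 \left(-170\right) = -390 - 43690 = -44080$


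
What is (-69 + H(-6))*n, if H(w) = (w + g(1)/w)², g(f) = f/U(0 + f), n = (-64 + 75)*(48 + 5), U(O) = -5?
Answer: -17524397/900 ≈ -19472.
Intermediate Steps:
n = 583 (n = 11*53 = 583)
g(f) = -f/5 (g(f) = f/(-5) = f*(-⅕) = -f/5)
H(w) = (w - 1/(5*w))² (H(w) = (w + (-⅕*1)/w)² = (w - 1/(5*w))²)
(-69 + H(-6))*n = (-69 + (1/25)*(-1 + 5*(-6)²)²/(-6)²)*583 = (-69 + (1/25)*(1/36)*(-1 + 5*36)²)*583 = (-69 + (1/25)*(1/36)*(-1 + 180)²)*583 = (-69 + (1/25)*(1/36)*179²)*583 = (-69 + (1/25)*(1/36)*32041)*583 = (-69 + 32041/900)*583 = -30059/900*583 = -17524397/900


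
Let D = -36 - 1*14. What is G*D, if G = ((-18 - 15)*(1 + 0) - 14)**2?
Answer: -110450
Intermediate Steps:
G = 2209 (G = (-33*1 - 14)**2 = (-33 - 14)**2 = (-47)**2 = 2209)
D = -50 (D = -36 - 14 = -50)
G*D = 2209*(-50) = -110450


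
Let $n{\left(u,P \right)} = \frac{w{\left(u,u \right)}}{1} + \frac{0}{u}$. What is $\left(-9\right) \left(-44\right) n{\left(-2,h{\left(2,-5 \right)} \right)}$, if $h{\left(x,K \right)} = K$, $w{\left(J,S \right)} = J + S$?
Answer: $-1584$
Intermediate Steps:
$n{\left(u,P \right)} = 2 u$ ($n{\left(u,P \right)} = \frac{u + u}{1} + \frac{0}{u} = 2 u 1 + 0 = 2 u + 0 = 2 u$)
$\left(-9\right) \left(-44\right) n{\left(-2,h{\left(2,-5 \right)} \right)} = \left(-9\right) \left(-44\right) 2 \left(-2\right) = 396 \left(-4\right) = -1584$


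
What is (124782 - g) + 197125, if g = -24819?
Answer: 346726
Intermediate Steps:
(124782 - g) + 197125 = (124782 - 1*(-24819)) + 197125 = (124782 + 24819) + 197125 = 149601 + 197125 = 346726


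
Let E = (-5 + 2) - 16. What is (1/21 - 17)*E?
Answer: 6764/21 ≈ 322.10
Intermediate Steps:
E = -19 (E = -3 - 16 = -19)
(1/21 - 17)*E = (1/21 - 17)*(-19) = -356/21*(-19) = 6764/21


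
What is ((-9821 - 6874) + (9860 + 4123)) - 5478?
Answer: -8190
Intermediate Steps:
((-9821 - 6874) + (9860 + 4123)) - 5478 = (-16695 + 13983) - 5478 = -2712 - 5478 = -8190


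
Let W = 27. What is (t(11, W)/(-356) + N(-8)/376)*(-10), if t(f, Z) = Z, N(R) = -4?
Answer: 7235/8366 ≈ 0.86481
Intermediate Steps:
(t(11, W)/(-356) + N(-8)/376)*(-10) = (27/(-356) - 4/376)*(-10) = (27*(-1/356) - 4*1/376)*(-10) = (-27/356 - 1/94)*(-10) = -1447/16732*(-10) = 7235/8366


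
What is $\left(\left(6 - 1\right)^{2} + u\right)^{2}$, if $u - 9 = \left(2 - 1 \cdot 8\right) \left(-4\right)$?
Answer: $3364$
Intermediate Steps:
$u = 33$ ($u = 9 + \left(2 - 1 \cdot 8\right) \left(-4\right) = 9 + \left(2 - 8\right) \left(-4\right) = 9 - -24 = 9 + 24 = 33$)
$\left(\left(6 - 1\right)^{2} + u\right)^{2} = \left(\left(6 - 1\right)^{2} + 33\right)^{2} = \left(5^{2} + 33\right)^{2} = \left(25 + 33\right)^{2} = 58^{2} = 3364$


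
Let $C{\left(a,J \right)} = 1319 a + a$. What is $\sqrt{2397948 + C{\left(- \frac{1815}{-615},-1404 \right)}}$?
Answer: $\frac{18 \sqrt{12461417}}{41} \approx 1549.8$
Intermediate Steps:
$C{\left(a,J \right)} = 1320 a$
$\sqrt{2397948 + C{\left(- \frac{1815}{-615},-1404 \right)}} = \sqrt{2397948 + 1320 \left(- \frac{1815}{-615}\right)} = \sqrt{2397948 + 1320 \left(\left(-1815\right) \left(- \frac{1}{615}\right)\right)} = \sqrt{2397948 + 1320 \cdot \frac{121}{41}} = \sqrt{2397948 + \frac{159720}{41}} = \sqrt{\frac{98475588}{41}} = \frac{18 \sqrt{12461417}}{41}$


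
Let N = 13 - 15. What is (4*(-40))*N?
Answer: 320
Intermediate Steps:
N = -2
(4*(-40))*N = (4*(-40))*(-2) = -160*(-2) = 320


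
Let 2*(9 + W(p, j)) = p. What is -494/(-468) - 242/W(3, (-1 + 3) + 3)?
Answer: 2999/90 ≈ 33.322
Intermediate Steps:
W(p, j) = -9 + p/2
-494/(-468) - 242/W(3, (-1 + 3) + 3) = -494/(-468) - 242/(-9 + (½)*3) = -494*(-1/468) - 242/(-9 + 3/2) = 19/18 - 242/(-15/2) = 19/18 - 242*(-2/15) = 19/18 + 484/15 = 2999/90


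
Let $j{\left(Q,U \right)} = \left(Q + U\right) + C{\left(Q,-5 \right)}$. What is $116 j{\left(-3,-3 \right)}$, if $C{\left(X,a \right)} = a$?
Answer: $-1276$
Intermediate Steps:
$j{\left(Q,U \right)} = -5 + Q + U$ ($j{\left(Q,U \right)} = \left(Q + U\right) - 5 = -5 + Q + U$)
$116 j{\left(-3,-3 \right)} = 116 \left(-5 - 3 - 3\right) = 116 \left(-11\right) = -1276$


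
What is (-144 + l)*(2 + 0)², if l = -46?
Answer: -760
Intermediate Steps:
(-144 + l)*(2 + 0)² = (-144 - 46)*(2 + 0)² = -190*2² = -190*4 = -760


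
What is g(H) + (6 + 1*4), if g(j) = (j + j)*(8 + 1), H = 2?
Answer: 46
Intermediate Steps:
g(j) = 18*j (g(j) = (2*j)*9 = 18*j)
g(H) + (6 + 1*4) = 18*2 + (6 + 1*4) = 36 + (6 + 4) = 36 + 10 = 46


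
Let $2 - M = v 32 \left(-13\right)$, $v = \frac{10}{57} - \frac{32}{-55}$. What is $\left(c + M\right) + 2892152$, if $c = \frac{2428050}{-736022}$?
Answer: $\frac{175635768339881}{60721815} \approx 2.8925 \cdot 10^{6}$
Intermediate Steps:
$c = - \frac{1214025}{368011}$ ($c = 2428050 \left(- \frac{1}{736022}\right) = - \frac{1214025}{368011} \approx -3.2989$)
$v = \frac{2374}{3135}$ ($v = 10 \cdot \frac{1}{57} - - \frac{32}{55} = \frac{10}{57} + \frac{32}{55} = \frac{2374}{3135} \approx 0.75726$)
$M = \frac{993854}{3135}$ ($M = 2 - \frac{2374}{3135} \cdot 32 \left(-13\right) = 2 - \frac{75968}{3135} \left(-13\right) = 2 - - \frac{987584}{3135} = 2 + \frac{987584}{3135} = \frac{993854}{3135} \approx 317.02$)
$\left(c + M\right) + 2892152 = \left(- \frac{1214025}{368011} + \frac{993854}{3135}\right) + 2892152 = \frac{19049644001}{60721815} + 2892152 = \frac{175635768339881}{60721815}$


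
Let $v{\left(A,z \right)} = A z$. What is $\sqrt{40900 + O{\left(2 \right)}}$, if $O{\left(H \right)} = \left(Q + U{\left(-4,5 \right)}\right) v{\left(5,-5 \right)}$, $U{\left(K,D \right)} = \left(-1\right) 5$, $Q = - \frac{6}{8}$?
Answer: $\frac{5 \sqrt{6567}}{2} \approx 202.59$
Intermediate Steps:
$Q = - \frac{3}{4}$ ($Q = \left(-6\right) \frac{1}{8} = - \frac{3}{4} \approx -0.75$)
$U{\left(K,D \right)} = -5$
$O{\left(H \right)} = \frac{575}{4}$ ($O{\left(H \right)} = \left(- \frac{3}{4} - 5\right) 5 \left(-5\right) = \left(- \frac{23}{4}\right) \left(-25\right) = \frac{575}{4}$)
$\sqrt{40900 + O{\left(2 \right)}} = \sqrt{40900 + \frac{575}{4}} = \sqrt{\frac{164175}{4}} = \frac{5 \sqrt{6567}}{2}$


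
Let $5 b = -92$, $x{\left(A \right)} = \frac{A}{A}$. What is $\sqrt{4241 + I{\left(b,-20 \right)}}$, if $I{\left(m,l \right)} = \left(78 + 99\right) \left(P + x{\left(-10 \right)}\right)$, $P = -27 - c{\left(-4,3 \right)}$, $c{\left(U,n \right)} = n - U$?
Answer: $40 i \approx 40.0 i$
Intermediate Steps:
$x{\left(A \right)} = 1$
$b = - \frac{92}{5}$ ($b = \frac{1}{5} \left(-92\right) = - \frac{92}{5} \approx -18.4$)
$P = -34$ ($P = -27 - \left(3 - -4\right) = -27 - \left(3 + 4\right) = -27 - 7 = -34$)
$I{\left(m,l \right)} = -5841$ ($I{\left(m,l \right)} = \left(78 + 99\right) \left(-34 + 1\right) = 177 \left(-33\right) = -5841$)
$\sqrt{4241 + I{\left(b,-20 \right)}} = \sqrt{4241 - 5841} = \sqrt{-1600} = 40 i$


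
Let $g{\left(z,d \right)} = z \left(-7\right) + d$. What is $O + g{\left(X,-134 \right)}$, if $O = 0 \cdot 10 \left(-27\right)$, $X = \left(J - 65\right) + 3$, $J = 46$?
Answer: $-22$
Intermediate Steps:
$X = -16$ ($X = \left(46 - 65\right) + 3 = -19 + 3 = -16$)
$O = 0$ ($O = 0 \left(-27\right) = 0$)
$g{\left(z,d \right)} = d - 7 z$ ($g{\left(z,d \right)} = - 7 z + d = d - 7 z$)
$O + g{\left(X,-134 \right)} = 0 - 22 = -22$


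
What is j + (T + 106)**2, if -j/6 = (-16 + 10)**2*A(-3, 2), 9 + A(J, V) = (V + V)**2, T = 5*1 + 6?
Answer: 12177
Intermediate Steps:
T = 11 (T = 5 + 6 = 11)
A(J, V) = -9 + 4*V**2 (A(J, V) = -9 + (V + V)**2 = -9 + (2*V)**2 = -9 + 4*V**2)
j = -1512 (j = -6*(-16 + 10)**2*(-9 + 4*2**2) = -6*(-6)**2*(-9 + 4*4) = -216*(-9 + 16) = -216*7 = -6*252 = -1512)
j + (T + 106)**2 = -1512 + (11 + 106)**2 = -1512 + 117**2 = -1512 + 13689 = 12177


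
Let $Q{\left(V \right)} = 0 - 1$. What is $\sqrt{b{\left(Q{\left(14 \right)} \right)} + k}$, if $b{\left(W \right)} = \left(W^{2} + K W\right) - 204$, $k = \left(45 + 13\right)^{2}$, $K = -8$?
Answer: $\sqrt{3169} \approx 56.294$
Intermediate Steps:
$Q{\left(V \right)} = -1$
$k = 3364$ ($k = 58^{2} = 3364$)
$b{\left(W \right)} = -204 + W^{2} - 8 W$ ($b{\left(W \right)} = \left(W^{2} - 8 W\right) - 204 = -204 + W^{2} - 8 W$)
$\sqrt{b{\left(Q{\left(14 \right)} \right)} + k} = \sqrt{\left(-204 + \left(-1\right)^{2} - -8\right) + 3364} = \sqrt{\left(-204 + 1 + 8\right) + 3364} = \sqrt{-195 + 3364} = \sqrt{3169}$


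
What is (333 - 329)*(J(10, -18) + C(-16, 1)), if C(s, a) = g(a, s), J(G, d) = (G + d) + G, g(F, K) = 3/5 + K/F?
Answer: -268/5 ≈ -53.600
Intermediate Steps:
g(F, K) = ⅗ + K/F (g(F, K) = 3*(⅕) + K/F = ⅗ + K/F)
J(G, d) = d + 2*G
C(s, a) = ⅗ + s/a
(333 - 329)*(J(10, -18) + C(-16, 1)) = (333 - 329)*((-18 + 2*10) + (⅗ - 16/1)) = 4*((-18 + 20) + (⅗ - 16*1)) = 4*(2 + (⅗ - 16)) = 4*(2 - 77/5) = 4*(-67/5) = -268/5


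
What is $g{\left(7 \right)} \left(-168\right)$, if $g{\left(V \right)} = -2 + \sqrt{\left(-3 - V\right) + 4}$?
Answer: $336 - 168 i \sqrt{6} \approx 336.0 - 411.51 i$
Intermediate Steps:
$g{\left(V \right)} = -2 + \sqrt{1 - V}$
$g{\left(7 \right)} \left(-168\right) = \left(-2 + \sqrt{1 - 7}\right) \left(-168\right) = \left(-2 + \sqrt{-6}\right) \left(-168\right) = \left(-2 + i \sqrt{6}\right) \left(-168\right) = 336 - 168 i \sqrt{6}$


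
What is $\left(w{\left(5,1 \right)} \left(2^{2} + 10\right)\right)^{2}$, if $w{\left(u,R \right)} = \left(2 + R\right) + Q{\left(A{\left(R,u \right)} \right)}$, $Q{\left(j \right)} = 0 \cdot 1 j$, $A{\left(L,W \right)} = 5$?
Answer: $1764$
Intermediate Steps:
$Q{\left(j \right)} = 0$ ($Q{\left(j \right)} = 0 j = 0$)
$w{\left(u,R \right)} = 2 + R$ ($w{\left(u,R \right)} = \left(2 + R\right) + 0 = 2 + R$)
$\left(w{\left(5,1 \right)} \left(2^{2} + 10\right)\right)^{2} = \left(\left(2 + 1\right) \left(2^{2} + 10\right)\right)^{2} = \left(3 \left(4 + 10\right)\right)^{2} = \left(3 \cdot 14\right)^{2} = 42^{2} = 1764$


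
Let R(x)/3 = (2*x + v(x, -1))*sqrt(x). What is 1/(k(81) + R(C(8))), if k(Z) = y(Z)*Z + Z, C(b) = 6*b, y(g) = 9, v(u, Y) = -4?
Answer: -15/55562 + 92*sqrt(3)/250029 ≈ 0.00036735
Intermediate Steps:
k(Z) = 10*Z (k(Z) = 9*Z + Z = 10*Z)
R(x) = 3*sqrt(x)*(-4 + 2*x) (R(x) = 3*((2*x - 4)*sqrt(x)) = 3*((-4 + 2*x)*sqrt(x)) = 3*(sqrt(x)*(-4 + 2*x)) = 3*sqrt(x)*(-4 + 2*x))
1/(k(81) + R(C(8))) = 1/(10*81 + 6*sqrt(6*8)*(-2 + 6*8)) = 1/(810 + 6*sqrt(48)*(-2 + 48)) = 1/(810 + 6*(4*sqrt(3))*46) = 1/(810 + 1104*sqrt(3))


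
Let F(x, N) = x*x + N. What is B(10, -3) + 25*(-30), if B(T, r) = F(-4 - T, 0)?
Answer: -554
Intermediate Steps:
F(x, N) = N + x² (F(x, N) = x² + N = N + x²)
B(T, r) = (-4 - T)² (B(T, r) = 0 + (-4 - T)² = (-4 - T)²)
B(10, -3) + 25*(-30) = (4 + 10)² + 25*(-30) = 14² - 750 = 196 - 750 = -554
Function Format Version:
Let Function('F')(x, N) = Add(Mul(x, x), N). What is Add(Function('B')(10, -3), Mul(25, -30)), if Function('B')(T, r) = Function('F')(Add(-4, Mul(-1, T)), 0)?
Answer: -554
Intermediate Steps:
Function('F')(x, N) = Add(N, Pow(x, 2)) (Function('F')(x, N) = Add(Pow(x, 2), N) = Add(N, Pow(x, 2)))
Function('B')(T, r) = Pow(Add(-4, Mul(-1, T)), 2) (Function('B')(T, r) = Add(0, Pow(Add(-4, Mul(-1, T)), 2)) = Pow(Add(-4, Mul(-1, T)), 2))
Add(Function('B')(10, -3), Mul(25, -30)) = Add(Pow(Add(4, 10), 2), Mul(25, -30)) = Add(Pow(14, 2), -750) = Add(196, -750) = -554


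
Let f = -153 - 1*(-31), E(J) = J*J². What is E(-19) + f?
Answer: -6981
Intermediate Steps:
E(J) = J³
f = -122 (f = -153 + 31 = -122)
E(-19) + f = (-19)³ - 122 = -6859 - 122 = -6981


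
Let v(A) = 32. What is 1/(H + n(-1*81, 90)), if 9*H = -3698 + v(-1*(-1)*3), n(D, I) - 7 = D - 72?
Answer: -3/1660 ≈ -0.0018072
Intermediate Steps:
n(D, I) = -65 + D (n(D, I) = 7 + (D - 72) = 7 + (-72 + D) = -65 + D)
H = -1222/3 (H = (-3698 + 32)/9 = (1/9)*(-3666) = -1222/3 ≈ -407.33)
1/(H + n(-1*81, 90)) = 1/(-1222/3 + (-65 - 1*81)) = 1/(-1222/3 + (-65 - 81)) = 1/(-1222/3 - 146) = 1/(-1660/3) = -3/1660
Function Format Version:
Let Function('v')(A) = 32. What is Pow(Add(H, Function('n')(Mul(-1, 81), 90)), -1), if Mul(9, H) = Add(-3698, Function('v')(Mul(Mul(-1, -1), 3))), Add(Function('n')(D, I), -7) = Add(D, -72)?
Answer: Rational(-3, 1660) ≈ -0.0018072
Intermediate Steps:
Function('n')(D, I) = Add(-65, D) (Function('n')(D, I) = Add(7, Add(D, -72)) = Add(7, Add(-72, D)) = Add(-65, D))
H = Rational(-1222, 3) (H = Mul(Rational(1, 9), Add(-3698, 32)) = Mul(Rational(1, 9), -3666) = Rational(-1222, 3) ≈ -407.33)
Pow(Add(H, Function('n')(Mul(-1, 81), 90)), -1) = Pow(Add(Rational(-1222, 3), Add(-65, Mul(-1, 81))), -1) = Pow(Add(Rational(-1222, 3), Add(-65, -81)), -1) = Pow(Add(Rational(-1222, 3), -146), -1) = Pow(Rational(-1660, 3), -1) = Rational(-3, 1660)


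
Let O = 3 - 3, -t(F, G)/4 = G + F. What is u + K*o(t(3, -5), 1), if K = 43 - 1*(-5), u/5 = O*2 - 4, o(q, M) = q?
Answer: 364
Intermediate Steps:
t(F, G) = -4*F - 4*G (t(F, G) = -4*(G + F) = -4*(F + G) = -4*F - 4*G)
O = 0
u = -20 (u = 5*(0*2 - 4) = 5*(0 - 4) = 5*(-4) = -20)
K = 48 (K = 43 + 5 = 48)
u + K*o(t(3, -5), 1) = -20 + 48*(-4*3 - 4*(-5)) = -20 + 48*(-12 + 20) = -20 + 48*8 = -20 + 384 = 364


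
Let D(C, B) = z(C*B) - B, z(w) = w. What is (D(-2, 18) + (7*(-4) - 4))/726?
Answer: -43/363 ≈ -0.11846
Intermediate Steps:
D(C, B) = -B + B*C (D(C, B) = C*B - B = B*C - B = -B + B*C)
(D(-2, 18) + (7*(-4) - 4))/726 = (18*(-1 - 2) + (7*(-4) - 4))/726 = (18*(-3) + (-28 - 4))/726 = (-54 - 32)/726 = (1/726)*(-86) = -43/363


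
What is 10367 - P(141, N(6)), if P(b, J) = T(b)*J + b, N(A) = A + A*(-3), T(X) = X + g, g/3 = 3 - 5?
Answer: 11846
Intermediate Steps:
g = -6 (g = 3*(3 - 5) = 3*(-2) = -6)
T(X) = -6 + X (T(X) = X - 6 = -6 + X)
N(A) = -2*A (N(A) = A - 3*A = -2*A)
P(b, J) = b + J*(-6 + b) (P(b, J) = (-6 + b)*J + b = J*(-6 + b) + b = b + J*(-6 + b))
10367 - P(141, N(6)) = 10367 - (141 + (-2*6)*(-6 + 141)) = 10367 - (141 - 12*135) = 10367 - (141 - 1620) = 10367 - 1*(-1479) = 10367 + 1479 = 11846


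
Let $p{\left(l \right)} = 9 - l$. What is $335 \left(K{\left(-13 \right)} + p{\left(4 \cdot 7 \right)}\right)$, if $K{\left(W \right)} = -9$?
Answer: $-9380$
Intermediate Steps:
$335 \left(K{\left(-13 \right)} + p{\left(4 \cdot 7 \right)}\right) = 335 \left(-9 + \left(9 - 4 \cdot 7\right)\right) = 335 \left(-9 + \left(9 - 28\right)\right) = 335 \left(-9 - 19\right) = 335 \left(-28\right) = -9380$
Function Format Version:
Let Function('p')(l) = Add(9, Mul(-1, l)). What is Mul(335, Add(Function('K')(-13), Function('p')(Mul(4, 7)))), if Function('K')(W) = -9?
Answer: -9380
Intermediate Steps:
Mul(335, Add(Function('K')(-13), Function('p')(Mul(4, 7)))) = Mul(335, Add(-9, Add(9, Mul(-1, Mul(4, 7))))) = Mul(335, Add(-9, Add(9, Mul(-1, 28)))) = Mul(335, Add(-9, Add(9, -28))) = Mul(335, Add(-9, -19)) = Mul(335, -28) = -9380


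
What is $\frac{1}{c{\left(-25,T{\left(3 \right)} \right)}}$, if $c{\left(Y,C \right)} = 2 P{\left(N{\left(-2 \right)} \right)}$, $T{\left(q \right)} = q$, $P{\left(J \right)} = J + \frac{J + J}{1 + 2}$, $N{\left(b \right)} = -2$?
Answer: $- \frac{3}{20} \approx -0.15$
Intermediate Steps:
$P{\left(J \right)} = \frac{5 J}{3}$ ($P{\left(J \right)} = J + \frac{2 J}{3} = \frac{5 J}{3}$)
$c{\left(Y,C \right)} = - \frac{20}{3}$ ($c{\left(Y,C \right)} = 2 \cdot \frac{5}{3} \left(-2\right) = 2 \left(- \frac{10}{3}\right) = - \frac{20}{3}$)
$\frac{1}{c{\left(-25,T{\left(3 \right)} \right)}} = \frac{1}{- \frac{20}{3}} = - \frac{3}{20}$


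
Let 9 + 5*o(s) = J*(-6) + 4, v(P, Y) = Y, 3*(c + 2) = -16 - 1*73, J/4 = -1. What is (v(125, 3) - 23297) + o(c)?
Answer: -116451/5 ≈ -23290.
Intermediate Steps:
J = -4 (J = 4*(-1) = -4)
c = -95/3 (c = -2 + (-16 - 1*73)/3 = -2 + (-16 - 73)/3 = -2 + (⅓)*(-89) = -2 - 89/3 = -95/3 ≈ -31.667)
o(s) = 19/5 (o(s) = -9/5 + (-4*(-6) + 4)/5 = -9/5 + (24 + 4)/5 = -9/5 + (⅕)*28 = -9/5 + 28/5 = 19/5)
(v(125, 3) - 23297) + o(c) = (3 - 23297) + 19/5 = -23294 + 19/5 = -116451/5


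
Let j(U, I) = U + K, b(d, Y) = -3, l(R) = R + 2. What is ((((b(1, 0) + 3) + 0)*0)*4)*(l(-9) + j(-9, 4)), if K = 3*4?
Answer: 0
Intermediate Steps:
l(R) = 2 + R
K = 12
j(U, I) = 12 + U (j(U, I) = U + 12 = 12 + U)
((((b(1, 0) + 3) + 0)*0)*4)*(l(-9) + j(-9, 4)) = ((((-3 + 3) + 0)*0)*4)*((2 - 9) + (12 - 9)) = (((0 + 0)*0)*4)*(-7 + 3) = ((0*0)*4)*(-4) = (0*4)*(-4) = 0*(-4) = 0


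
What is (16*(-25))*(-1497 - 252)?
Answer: 699600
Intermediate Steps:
(16*(-25))*(-1497 - 252) = -400*(-1749) = 699600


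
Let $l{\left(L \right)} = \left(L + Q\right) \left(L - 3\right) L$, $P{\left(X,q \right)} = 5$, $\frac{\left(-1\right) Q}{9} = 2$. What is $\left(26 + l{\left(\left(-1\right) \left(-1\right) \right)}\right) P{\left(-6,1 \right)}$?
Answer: $300$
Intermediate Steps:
$Q = -18$ ($Q = \left(-9\right) 2 = -18$)
$l{\left(L \right)} = L \left(-18 + L\right) \left(-3 + L\right)$ ($l{\left(L \right)} = \left(L - 18\right) \left(L - 3\right) L = \left(-18 + L\right) \left(-3 + L\right) L = L \left(-18 + L\right) \left(-3 + L\right)$)
$\left(26 + l{\left(\left(-1\right) \left(-1\right) \right)}\right) P{\left(-6,1 \right)} = \left(26 + \left(-1\right) \left(-1\right) \left(54 + \left(\left(-1\right) \left(-1\right)\right)^{2} - 21 \left(\left(-1\right) \left(-1\right)\right)\right)\right) 5 = \left(26 + 1 \left(54 + 1^{2} - 21\right)\right) 5 = \left(26 + 1 \left(54 + 1 - 21\right)\right) 5 = \left(26 + 1 \cdot 34\right) 5 = \left(26 + 34\right) 5 = 60 \cdot 5 = 300$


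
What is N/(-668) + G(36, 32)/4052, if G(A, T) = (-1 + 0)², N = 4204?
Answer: -4258485/676684 ≈ -6.2932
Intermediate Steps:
G(A, T) = 1 (G(A, T) = (-1)² = 1)
N/(-668) + G(36, 32)/4052 = 4204/(-668) + 1/4052 = 4204*(-1/668) + 1*(1/4052) = -1051/167 + 1/4052 = -4258485/676684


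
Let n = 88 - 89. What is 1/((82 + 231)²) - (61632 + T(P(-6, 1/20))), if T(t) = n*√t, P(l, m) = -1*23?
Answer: -6038025407/97969 + I*√23 ≈ -61632.0 + 4.7958*I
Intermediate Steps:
n = -1
P(l, m) = -23
T(t) = -√t
1/((82 + 231)²) - (61632 + T(P(-6, 1/20))) = 1/((82 + 231)²) - (61632 - √(-23)) = 1/(313²) - (61632 - I*√23) = 1/97969 - (61632 - I*√23) = 1/97969 + (-61632 + I*√23) = -6038025407/97969 + I*√23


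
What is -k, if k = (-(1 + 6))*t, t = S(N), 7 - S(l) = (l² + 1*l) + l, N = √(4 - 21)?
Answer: 168 - 14*I*√17 ≈ 168.0 - 57.723*I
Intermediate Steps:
N = I*√17 (N = √(-17) = I*√17 ≈ 4.1231*I)
S(l) = 7 - l² - 2*l (S(l) = 7 - ((l² + 1*l) + l) = 7 - ((l² + l) + l) = 7 - ((l + l²) + l) = 7 - (l² + 2*l) = 7 + (-l² - 2*l) = 7 - l² - 2*l)
t = 24 - 2*I*√17 (t = 7 - (I*√17)² - 2*I*√17 = 7 - 1*(-17) - 2*I*√17 = 7 + 17 - 2*I*√17 = 24 - 2*I*√17 ≈ 24.0 - 8.2462*I)
k = -168 + 14*I*√17 (k = (-(1 + 6))*(24 - 2*I*√17) = (-1*7)*(24 - 2*I*√17) = -7*(24 - 2*I*√17) = -168 + 14*I*√17 ≈ -168.0 + 57.723*I)
-k = -(-168 + 14*I*√17) = 168 - 14*I*√17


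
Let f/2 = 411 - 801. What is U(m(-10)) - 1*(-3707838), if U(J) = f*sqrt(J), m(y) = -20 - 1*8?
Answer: 3707838 - 1560*I*sqrt(7) ≈ 3.7078e+6 - 4127.4*I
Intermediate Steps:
f = -780 (f = 2*(411 - 801) = 2*(-390) = -780)
m(y) = -28 (m(y) = -20 - 8 = -28)
U(J) = -780*sqrt(J)
U(m(-10)) - 1*(-3707838) = -1560*I*sqrt(7) - 1*(-3707838) = -1560*I*sqrt(7) + 3707838 = 3707838 - 1560*I*sqrt(7)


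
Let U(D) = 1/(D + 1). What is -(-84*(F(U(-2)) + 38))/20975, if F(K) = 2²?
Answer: 3528/20975 ≈ 0.16820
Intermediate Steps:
U(D) = 1/(1 + D)
F(K) = 4
-(-84*(F(U(-2)) + 38))/20975 = -(-84*(4 + 38))/20975 = -(-84*42)/20975 = -(-3528)/20975 = -1*(-3528/20975) = 3528/20975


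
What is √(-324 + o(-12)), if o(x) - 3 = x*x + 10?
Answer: I*√167 ≈ 12.923*I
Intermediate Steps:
o(x) = 13 + x² (o(x) = 3 + (x*x + 10) = 3 + (x² + 10) = 3 + (10 + x²) = 13 + x²)
√(-324 + o(-12)) = √(-324 + (13 + (-12)²)) = √(-324 + (13 + 144)) = √(-324 + 157) = √(-167) = I*√167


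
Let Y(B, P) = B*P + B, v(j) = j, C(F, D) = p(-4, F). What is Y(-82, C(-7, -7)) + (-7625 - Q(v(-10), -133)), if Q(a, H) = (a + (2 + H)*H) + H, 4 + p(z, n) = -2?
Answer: -24495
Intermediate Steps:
p(z, n) = -6 (p(z, n) = -4 - 2 = -6)
C(F, D) = -6
Y(B, P) = B + B*P
Q(a, H) = H + a + H*(2 + H) (Q(a, H) = (a + H*(2 + H)) + H = H + a + H*(2 + H))
Y(-82, C(-7, -7)) + (-7625 - Q(v(-10), -133)) = -82*(1 - 6) + (-7625 - (-10 + (-133)**2 + 3*(-133))) = -82*(-5) + (-7625 - (-10 + 17689 - 399)) = 410 + (-7625 - 1*17280) = 410 + (-7625 - 17280) = 410 - 24905 = -24495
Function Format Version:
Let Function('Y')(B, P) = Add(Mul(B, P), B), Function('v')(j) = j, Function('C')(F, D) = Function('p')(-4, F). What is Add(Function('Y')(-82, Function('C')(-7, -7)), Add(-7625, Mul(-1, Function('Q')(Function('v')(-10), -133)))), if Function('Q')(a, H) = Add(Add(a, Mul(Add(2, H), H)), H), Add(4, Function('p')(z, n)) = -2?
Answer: -24495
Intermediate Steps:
Function('p')(z, n) = -6 (Function('p')(z, n) = Add(-4, -2) = -6)
Function('C')(F, D) = -6
Function('Y')(B, P) = Add(B, Mul(B, P))
Function('Q')(a, H) = Add(H, a, Mul(H, Add(2, H))) (Function('Q')(a, H) = Add(Add(a, Mul(H, Add(2, H))), H) = Add(H, a, Mul(H, Add(2, H))))
Add(Function('Y')(-82, Function('C')(-7, -7)), Add(-7625, Mul(-1, Function('Q')(Function('v')(-10), -133)))) = Add(Mul(-82, Add(1, -6)), Add(-7625, Mul(-1, Add(-10, Pow(-133, 2), Mul(3, -133))))) = Add(Mul(-82, -5), Add(-7625, Mul(-1, Add(-10, 17689, -399)))) = Add(410, Add(-7625, Mul(-1, 17280))) = Add(410, Add(-7625, -17280)) = Add(410, -24905) = -24495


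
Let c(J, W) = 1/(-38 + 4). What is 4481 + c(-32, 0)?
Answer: 152353/34 ≈ 4481.0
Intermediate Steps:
c(J, W) = -1/34 (c(J, W) = 1/(-34) = -1/34)
4481 + c(-32, 0) = 4481 - 1/34 = 152353/34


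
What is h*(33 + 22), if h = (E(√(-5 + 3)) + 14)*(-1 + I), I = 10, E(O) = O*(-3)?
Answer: 6930 - 1485*I*√2 ≈ 6930.0 - 2100.1*I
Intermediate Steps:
E(O) = -3*O
h = 126 - 27*I*√2 (h = (-3*√(-5 + 3) + 14)*(-1 + 10) = (-3*I*√2 + 14)*9 = (14 - 3*I*√2)*9 = 126 - 27*I*√2 ≈ 126.0 - 38.184*I)
h*(33 + 22) = (126 - 27*I*√2)*(33 + 22) = (126 - 27*I*√2)*55 = 6930 - 1485*I*√2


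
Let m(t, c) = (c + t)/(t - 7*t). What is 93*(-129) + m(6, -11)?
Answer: -431887/36 ≈ -11997.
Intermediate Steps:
m(t, c) = -(c + t)/(6*t) (m(t, c) = (c + t)/((-6*t)) = (c + t)*(-1/(6*t)) = -(c + t)/(6*t))
93*(-129) + m(6, -11) = 93*(-129) + (⅙)*(-1*(-11) - 1*6)/6 = -11997 + (⅙)*(⅙)*(11 - 6) = -11997 + (⅙)*(⅙)*5 = -11997 + 5/36 = -431887/36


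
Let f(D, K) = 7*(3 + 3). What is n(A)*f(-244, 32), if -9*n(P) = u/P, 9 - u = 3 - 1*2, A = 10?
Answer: -56/15 ≈ -3.7333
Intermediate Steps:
u = 8 (u = 9 - (3 - 1*2) = 9 - (3 - 2) = 9 - 1*1 = 9 - 1 = 8)
n(P) = -8/(9*P)
f(D, K) = 42 (f(D, K) = 7*6 = 42)
n(A)*f(-244, 32) = -8/9/10*42 = -8/9*1/10*42 = -4/45*42 = -56/15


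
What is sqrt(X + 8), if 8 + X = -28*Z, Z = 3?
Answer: 2*I*sqrt(21) ≈ 9.1651*I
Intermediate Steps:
X = -92 (X = -8 - 28*3 = -8 - 84 = -92)
sqrt(X + 8) = sqrt(-92 + 8) = sqrt(-84) = 2*I*sqrt(21)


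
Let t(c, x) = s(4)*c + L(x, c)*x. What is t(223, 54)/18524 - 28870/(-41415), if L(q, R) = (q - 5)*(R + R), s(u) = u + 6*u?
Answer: 225763124/3487143 ≈ 64.742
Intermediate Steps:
s(u) = 7*u
L(q, R) = 2*R*(-5 + q) (L(q, R) = (-5 + q)*(2*R) = 2*R*(-5 + q))
t(c, x) = 28*c + 2*c*x*(-5 + x) (t(c, x) = (7*4)*c + (2*c*(-5 + x))*x = 28*c + 2*c*x*(-5 + x))
t(223, 54)/18524 - 28870/(-41415) = (2*223*(14 + 54*(-5 + 54)))/18524 - 28870/(-41415) = (2*223*(14 + 54*49))*(1/18524) - 28870*(-1/41415) = (2*223*(14 + 2646))*(1/18524) + 5774/8283 = (2*223*2660)*(1/18524) + 5774/8283 = 1186360*(1/18524) + 5774/8283 = 296590/4631 + 5774/8283 = 225763124/3487143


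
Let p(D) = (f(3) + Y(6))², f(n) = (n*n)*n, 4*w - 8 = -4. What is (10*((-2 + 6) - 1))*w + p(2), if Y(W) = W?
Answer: 1119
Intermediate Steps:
w = 1 (w = 2 + (¼)*(-4) = 2 - 1 = 1)
f(n) = n³ (f(n) = n²*n = n³)
p(D) = 1089 (p(D) = (3³ + 6)² = (27 + 6)² = 33² = 1089)
(10*((-2 + 6) - 1))*w + p(2) = (10*((-2 + 6) - 1))*1 + 1089 = (10*(4 - 1))*1 + 1089 = (10*3)*1 + 1089 = 30*1 + 1089 = 30 + 1089 = 1119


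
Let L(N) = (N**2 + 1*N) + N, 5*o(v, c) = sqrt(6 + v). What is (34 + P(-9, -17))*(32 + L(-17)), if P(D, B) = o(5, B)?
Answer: 9758 + 287*sqrt(11)/5 ≈ 9948.4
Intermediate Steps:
o(v, c) = sqrt(6 + v)/5
P(D, B) = sqrt(11)/5 (P(D, B) = sqrt(6 + 5)/5 = sqrt(11)/5)
L(N) = N**2 + 2*N (L(N) = (N**2 + N) + N = (N + N**2) + N = N**2 + 2*N)
(34 + P(-9, -17))*(32 + L(-17)) = (34 + sqrt(11)/5)*(32 - 17*(2 - 17)) = (34 + sqrt(11)/5)*(32 - 17*(-15)) = (34 + sqrt(11)/5)*(32 + 255) = (34 + sqrt(11)/5)*287 = 9758 + 287*sqrt(11)/5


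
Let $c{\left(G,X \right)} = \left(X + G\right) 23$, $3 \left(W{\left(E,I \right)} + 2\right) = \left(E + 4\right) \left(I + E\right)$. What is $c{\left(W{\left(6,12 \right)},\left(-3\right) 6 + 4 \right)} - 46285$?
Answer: $-45273$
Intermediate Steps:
$W{\left(E,I \right)} = -2 + \frac{\left(4 + E\right) \left(E + I\right)}{3}$ ($W{\left(E,I \right)} = -2 + \frac{\left(E + 4\right) \left(I + E\right)}{3} = -2 + \frac{\left(4 + E\right) \left(E + I\right)}{3}$)
$c{\left(G,X \right)} = 23 G + 23 X$ ($c{\left(G,X \right)} = \left(G + X\right) 23 = 23 G + 23 X$)
$c{\left(W{\left(6,12 \right)},\left(-3\right) 6 + 4 \right)} - 46285 = \left(23 \left(-2 + \frac{6^{2}}{3} + \frac{4}{3} \cdot 6 + \frac{4}{3} \cdot 12 + \frac{1}{3} \cdot 6 \cdot 12\right) + 23 \left(\left(-3\right) 6 + 4\right)\right) - 46285 = \left(23 \left(-2 + \frac{1}{3} \cdot 36 + 8 + 16 + 24\right) + 23 \left(-18 + 4\right)\right) - 46285 = \left(23 \left(-2 + 12 + 8 + 16 + 24\right) + 23 \left(-14\right)\right) - 46285 = \left(23 \cdot 58 - 322\right) - 46285 = \left(1334 - 322\right) - 46285 = 1012 - 46285 = -45273$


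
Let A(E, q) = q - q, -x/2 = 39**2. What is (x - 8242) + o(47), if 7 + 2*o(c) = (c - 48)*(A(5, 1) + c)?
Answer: -11311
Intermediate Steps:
x = -3042 (x = -2*39**2 = -2*1521 = -3042)
A(E, q) = 0
o(c) = -7/2 + c*(-48 + c)/2 (o(c) = -7/2 + ((c - 48)*(0 + c))/2 = -7/2 + ((-48 + c)*c)/2 = -7/2 + (c*(-48 + c))/2 = -7/2 + c*(-48 + c)/2)
(x - 8242) + o(47) = (-3042 - 8242) + (-7/2 + (1/2)*47**2 - 24*47) = -11284 + (-7/2 + (1/2)*2209 - 1128) = -11284 + (-7/2 + 2209/2 - 1128) = -11284 - 27 = -11311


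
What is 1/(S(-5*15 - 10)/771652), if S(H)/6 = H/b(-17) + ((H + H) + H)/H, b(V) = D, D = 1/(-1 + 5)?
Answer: -385826/1011 ≈ -381.63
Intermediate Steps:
D = ¼ (D = 1/4 = ¼ ≈ 0.25000)
b(V) = ¼
S(H) = 18 + 24*H (S(H) = 6*(H/(¼) + ((H + H) + H)/H) = 6*(H*4 + (2*H + H)/H) = 6*(4*H + (3*H)/H) = 6*(4*H + 3) = 6*(3 + 4*H) = 18 + 24*H)
1/(S(-5*15 - 10)/771652) = 1/((18 + 24*(-5*15 - 10))/771652) = 1/((18 + 24*(-75 - 10))*(1/771652)) = 1/((18 + 24*(-85))*(1/771652)) = 1/((18 - 2040)*(1/771652)) = 1/(-2022*1/771652) = 1/(-1011/385826) = -385826/1011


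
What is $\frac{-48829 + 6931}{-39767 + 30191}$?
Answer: $\frac{6983}{1596} \approx 4.3753$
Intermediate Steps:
$\frac{-48829 + 6931}{-39767 + 30191} = - \frac{41898}{-9576} = \left(-41898\right) \left(- \frac{1}{9576}\right) = \frac{6983}{1596}$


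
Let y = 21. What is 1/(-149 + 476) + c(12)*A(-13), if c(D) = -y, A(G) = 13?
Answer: -89270/327 ≈ -273.00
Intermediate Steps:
c(D) = -21 (c(D) = -1*21 = -21)
1/(-149 + 476) + c(12)*A(-13) = 1/(-149 + 476) - 21*13 = 1/327 - 273 = -89270/327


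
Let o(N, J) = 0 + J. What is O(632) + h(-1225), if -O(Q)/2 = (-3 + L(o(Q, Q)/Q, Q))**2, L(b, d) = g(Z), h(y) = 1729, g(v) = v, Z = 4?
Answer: 1727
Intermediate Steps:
o(N, J) = J
L(b, d) = 4
O(Q) = -2 (O(Q) = -2*(-3 + 4)**2 = -2*1**2 = -2*1 = -2)
O(632) + h(-1225) = -2 + 1729 = 1727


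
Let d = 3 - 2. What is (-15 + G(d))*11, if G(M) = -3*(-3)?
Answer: -66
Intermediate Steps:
d = 1
G(M) = 9
(-15 + G(d))*11 = (-15 + 9)*11 = -6*11 = -66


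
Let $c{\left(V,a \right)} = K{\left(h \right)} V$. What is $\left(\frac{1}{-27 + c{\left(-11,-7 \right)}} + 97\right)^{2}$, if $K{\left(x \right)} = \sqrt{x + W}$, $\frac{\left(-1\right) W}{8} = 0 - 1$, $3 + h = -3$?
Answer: $\frac{2228973186}{237169} + \frac{1038664 \sqrt{2}}{237169} \approx 9404.4$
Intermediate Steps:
$h = -6$ ($h = -3 - 3 = -6$)
$W = 8$ ($W = - 8 \left(0 - 1\right) = \left(-8\right) \left(-1\right) = 8$)
$K{\left(x \right)} = \sqrt{8 + x}$ ($K{\left(x \right)} = \sqrt{x + 8} = \sqrt{8 + x}$)
$c{\left(V,a \right)} = V \sqrt{2}$ ($c{\left(V,a \right)} = \sqrt{8 - 6} V = \sqrt{2} V = V \sqrt{2}$)
$\left(\frac{1}{-27 + c{\left(-11,-7 \right)}} + 97\right)^{2} = \left(\frac{1}{-27 - 11 \sqrt{2}} + 97\right)^{2} = \left(97 + \frac{1}{-27 - 11 \sqrt{2}}\right)^{2}$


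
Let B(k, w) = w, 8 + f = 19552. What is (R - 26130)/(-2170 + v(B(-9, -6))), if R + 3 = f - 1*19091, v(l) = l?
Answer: 1605/136 ≈ 11.801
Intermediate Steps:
f = 19544 (f = -8 + 19552 = 19544)
R = 450 (R = -3 + (19544 - 1*19091) = -3 + (19544 - 19091) = -3 + 453 = 450)
(R - 26130)/(-2170 + v(B(-9, -6))) = (450 - 26130)/(-2170 - 6) = -25680/(-2176) = -25680*(-1/2176) = 1605/136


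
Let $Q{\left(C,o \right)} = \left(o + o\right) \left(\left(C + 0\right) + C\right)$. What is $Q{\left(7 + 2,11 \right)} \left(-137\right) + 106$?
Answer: $-54146$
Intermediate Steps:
$Q{\left(C,o \right)} = 4 C o$ ($Q{\left(C,o \right)} = 2 o \left(C + C\right) = 2 o 2 C = 4 C o$)
$Q{\left(7 + 2,11 \right)} \left(-137\right) + 106 = 4 \left(7 + 2\right) 11 \left(-137\right) + 106 = 4 \cdot 9 \cdot 11 \left(-137\right) + 106 = 396 \left(-137\right) + 106 = -54252 + 106 = -54146$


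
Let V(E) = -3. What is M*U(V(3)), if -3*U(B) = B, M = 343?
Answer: 343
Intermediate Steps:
U(B) = -B/3
M*U(V(3)) = 343*(-1/3*(-3)) = 343*1 = 343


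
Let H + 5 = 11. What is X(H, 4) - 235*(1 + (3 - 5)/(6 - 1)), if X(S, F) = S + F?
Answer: -131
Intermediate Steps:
H = 6 (H = -5 + 11 = 6)
X(S, F) = F + S
X(H, 4) - 235*(1 + (3 - 5)/(6 - 1)) = (4 + 6) - 235*(1 + (3 - 5)/(6 - 1)) = 10 - 235*(1 - 2/5) = 10 - 235*3/5 = 10 - 47*3 = 10 - 141 = -131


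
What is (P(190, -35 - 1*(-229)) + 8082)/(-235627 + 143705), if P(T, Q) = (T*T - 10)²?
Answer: -651248091/45961 ≈ -14170.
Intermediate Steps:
P(T, Q) = (-10 + T²)² (P(T, Q) = (T² - 10)² = (-10 + T²)²)
(P(190, -35 - 1*(-229)) + 8082)/(-235627 + 143705) = ((-10 + 190²)² + 8082)/(-235627 + 143705) = ((-10 + 36100)² + 8082)/(-91922) = (36090² + 8082)*(-1/91922) = (1302488100 + 8082)*(-1/91922) = 1302496182*(-1/91922) = -651248091/45961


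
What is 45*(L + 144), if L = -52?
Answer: 4140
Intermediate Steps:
45*(L + 144) = 45*(-52 + 144) = 45*92 = 4140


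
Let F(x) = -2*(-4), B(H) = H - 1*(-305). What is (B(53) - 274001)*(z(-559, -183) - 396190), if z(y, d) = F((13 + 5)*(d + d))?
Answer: 108412431026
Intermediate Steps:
B(H) = 305 + H (B(H) = H + 305 = 305 + H)
F(x) = 8
z(y, d) = 8
(B(53) - 274001)*(z(-559, -183) - 396190) = ((305 + 53) - 274001)*(8 - 396190) = (358 - 274001)*(-396182) = -273643*(-396182) = 108412431026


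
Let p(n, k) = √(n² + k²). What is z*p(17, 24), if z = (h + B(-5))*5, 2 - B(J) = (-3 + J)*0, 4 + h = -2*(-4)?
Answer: 30*√865 ≈ 882.33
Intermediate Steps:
h = 4 (h = -4 - 2*(-4) = -4 + 8 = 4)
B(J) = 2 (B(J) = 2 - (-3 + J)*0 = 2 - 1*0 = 2 + 0 = 2)
p(n, k) = √(k² + n²)
z = 30 (z = (4 + 2)*5 = 6*5 = 30)
z*p(17, 24) = 30*√(24² + 17²) = 30*√(576 + 289) = 30*√865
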